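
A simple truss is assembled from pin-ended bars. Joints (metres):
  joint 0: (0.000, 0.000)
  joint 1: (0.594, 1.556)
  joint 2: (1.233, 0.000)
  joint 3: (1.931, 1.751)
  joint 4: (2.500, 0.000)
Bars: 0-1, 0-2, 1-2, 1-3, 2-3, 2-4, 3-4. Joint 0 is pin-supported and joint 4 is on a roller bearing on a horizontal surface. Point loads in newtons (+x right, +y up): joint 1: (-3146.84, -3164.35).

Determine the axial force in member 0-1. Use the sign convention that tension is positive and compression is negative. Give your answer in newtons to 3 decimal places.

-4678.768

N=5 nodes, M=7 members, R=3 reactions → 2N=10, M+R=10
member 0 (0-1): L=1.6655, (cx,cy)=(0.3566,0.9342)
member 1 (0-2): L=1.2330, (cx,cy)=(1.0000,0.0000)
member 2 (1-2): L=1.6821, (cx,cy)=(0.3799,-0.9250)
member 3 (1-3): L=1.3511, (cx,cy)=(0.9895,0.1443)
member 4 (2-3): L=1.8850, (cx,cy)=(0.3703,0.9289)
member 5 (2-4): L=1.2670, (cx,cy)=(1.0000,0.0000)
member 6 (3-4): L=1.8411, (cx,cy)=(0.3090,-0.9510)
solve A·x = −loads:
  F[0-1] = -4678.7685 N (compression)
  F[0-2] = -1478.1834 N (compression)
  F[1-2] = +1450.7107 N (tension)
  F[1-3] = +936.8923 N (tension)
  F[2-3] = -1444.6507 N (compression)
  F[2-4] = -392.1400 N (compression)
  F[3-4] = +1268.8593 N (tension)
  Rx@0 = +3146.8400 N
  Ry@0 = +4371.0937 N
  Ry@4 = -1206.7437 N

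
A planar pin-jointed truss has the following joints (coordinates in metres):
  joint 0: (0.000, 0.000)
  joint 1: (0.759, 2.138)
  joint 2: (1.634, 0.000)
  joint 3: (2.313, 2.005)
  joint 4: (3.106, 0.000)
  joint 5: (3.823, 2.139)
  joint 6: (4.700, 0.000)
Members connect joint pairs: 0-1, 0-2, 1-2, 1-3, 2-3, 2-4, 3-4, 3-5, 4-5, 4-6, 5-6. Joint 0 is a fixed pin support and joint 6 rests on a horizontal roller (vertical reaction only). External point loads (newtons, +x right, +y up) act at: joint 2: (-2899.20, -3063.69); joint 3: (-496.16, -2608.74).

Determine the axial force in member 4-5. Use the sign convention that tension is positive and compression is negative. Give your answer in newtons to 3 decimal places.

N=7 nodes, M=11 members, R=3 reactions → 2N=14, M+R=14
member 0 (0-1): L=2.2687, (cx,cy)=(0.3345,0.9424)
member 1 (0-2): L=1.6340, (cx,cy)=(1.0000,0.0000)
member 2 (1-2): L=2.3101, (cx,cy)=(0.3788,-0.9255)
member 3 (1-3): L=1.5597, (cx,cy)=(0.9964,-0.0853)
member 4 (2-3): L=2.1169, (cx,cy)=(0.3208,0.9472)
member 5 (2-4): L=1.4720, (cx,cy)=(1.0000,0.0000)
member 6 (3-4): L=2.1561, (cx,cy)=(0.3678,-0.9299)
member 7 (3-5): L=1.5159, (cx,cy)=(0.9961,0.0884)
member 8 (4-5): L=2.2560, (cx,cy)=(0.3178,0.9482)
member 9 (4-6): L=1.5940, (cx,cy)=(1.0000,0.0000)
member 10 (5-6): L=2.3118, (cx,cy)=(0.3794,-0.9253)
solve A·x = −loads:
  F[0-1] = -3751.2907 N (compression)
  F[0-2] = -2140.3704 N (compression)
  F[1-2] = +4078.6559 N (tension)
  F[1-3] = -2810.0883 N (compression)
  F[2-3] = -750.7411 N (compression)
  F[2-4] = +2544.4998 N (tension)
  F[3-4] = -2455.0458 N (compression)
  F[3-5] = -1648.0108 N (compression)
  F[4-5] = +2407.8145 N (tension)
  F[4-6] = +876.3007 N (tension)
  F[5-6] = -2309.9634 N (compression)
  Rx@0 = +3395.3600 N
  Ry@0 = +3535.1355 N
  Ry@6 = +2137.2945 N

2407.814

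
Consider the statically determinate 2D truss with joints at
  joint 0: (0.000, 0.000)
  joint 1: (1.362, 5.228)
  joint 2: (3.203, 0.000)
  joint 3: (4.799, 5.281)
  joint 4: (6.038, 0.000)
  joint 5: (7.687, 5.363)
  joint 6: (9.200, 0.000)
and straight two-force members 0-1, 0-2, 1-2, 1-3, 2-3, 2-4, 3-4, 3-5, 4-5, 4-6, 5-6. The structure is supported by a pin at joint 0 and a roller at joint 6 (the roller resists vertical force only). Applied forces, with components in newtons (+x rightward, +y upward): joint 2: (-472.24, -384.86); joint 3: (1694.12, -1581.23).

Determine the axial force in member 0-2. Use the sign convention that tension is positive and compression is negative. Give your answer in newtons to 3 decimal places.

1230.952

N=7 nodes, M=11 members, R=3 reactions → 2N=14, M+R=14
member 0 (0-1): L=5.4025, (cx,cy)=(0.2521,0.9677)
member 1 (0-2): L=3.2030, (cx,cy)=(1.0000,0.0000)
member 2 (1-2): L=5.5427, (cx,cy)=(0.3321,-0.9432)
member 3 (1-3): L=3.4374, (cx,cy)=(0.9999,0.0154)
member 4 (2-3): L=5.5169, (cx,cy)=(0.2893,0.9572)
member 5 (2-4): L=2.8350, (cx,cy)=(1.0000,0.0000)
member 6 (3-4): L=5.4244, (cx,cy)=(0.2284,-0.9736)
member 7 (3-5): L=2.8892, (cx,cy)=(0.9996,0.0284)
member 8 (4-5): L=5.6108, (cx,cy)=(0.2939,0.9558)
member 9 (4-6): L=3.1620, (cx,cy)=(1.0000,0.0000)
member 10 (5-6): L=5.5723, (cx,cy)=(0.2715,-0.9624)
solve A·x = −loads:
  F[0-1] = -35.9830 N (compression)
  F[0-2] = +1230.9515 N (tension)
  F[1-2] = +36.5698 N (tension)
  F[1-3] = -21.2207 N (compression)
  F[2-3] = +366.0171 N (tension)
  F[2-4] = +1609.4520 N (tension)
  F[3-4] = -2017.2106 N (compression)
  F[3-5] = -1149.1588 N (compression)
  F[4-5] = +2054.6233 N (tension)
  F[4-6] = +544.8462 N (tension)
  F[5-6] = -2006.6535 N (compression)
  Rx@0 = -1221.8800 N
  Ry@0 = +34.8208 N
  Ry@6 = +1931.2692 N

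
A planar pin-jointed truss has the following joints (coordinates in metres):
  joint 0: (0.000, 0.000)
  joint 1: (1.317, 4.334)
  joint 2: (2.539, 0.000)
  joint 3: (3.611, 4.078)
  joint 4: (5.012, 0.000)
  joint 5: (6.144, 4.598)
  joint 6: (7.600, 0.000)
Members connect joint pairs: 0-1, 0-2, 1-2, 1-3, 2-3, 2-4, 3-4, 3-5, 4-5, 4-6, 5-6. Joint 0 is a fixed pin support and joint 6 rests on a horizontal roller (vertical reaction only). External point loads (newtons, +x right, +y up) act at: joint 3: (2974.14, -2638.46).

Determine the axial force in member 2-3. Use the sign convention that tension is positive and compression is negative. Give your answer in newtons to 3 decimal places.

N=7 nodes, M=11 members, R=3 reactions → 2N=14, M+R=14
member 0 (0-1): L=4.5297, (cx,cy)=(0.2907,0.9568)
member 1 (0-2): L=2.5390, (cx,cy)=(1.0000,0.0000)
member 2 (1-2): L=4.5030, (cx,cy)=(0.2714,-0.9625)
member 3 (1-3): L=2.3082, (cx,cy)=(0.9938,-0.1109)
member 4 (2-3): L=4.2165, (cx,cy)=(0.2542,0.9671)
member 5 (2-4): L=2.4730, (cx,cy)=(1.0000,0.0000)
member 6 (3-4): L=4.3119, (cx,cy)=(0.3249,-0.9457)
member 7 (3-5): L=2.5858, (cx,cy)=(0.9796,0.2011)
member 8 (4-5): L=4.7353, (cx,cy)=(0.2391,0.9710)
member 9 (4-6): L=2.5880, (cx,cy)=(1.0000,0.0000)
member 10 (5-6): L=4.8230, (cx,cy)=(0.3019,-0.9533)
solve A·x = −loads:
  F[0-1] = +220.5442 N (tension)
  F[0-2] = +2910.0171 N (tension)
  F[1-2] = -234.0431 N (compression)
  F[1-3] = +128.4289 N (tension)
  F[2-3] = +232.9133 N (tension)
  F[2-4] = +2787.2884 N (tension)
  F[3-4] = -3379.6181 N (compression)
  F[3-5] = -1724.4403 N (compression)
  F[4-5] = +3291.6953 N (tension)
  F[4-6] = +902.3136 N (tension)
  F[5-6] = -2988.9273 N (compression)
  Rx@0 = -2974.1400 N
  Ry@0 = -211.0166 N
  Ry@6 = +2849.4766 N

232.913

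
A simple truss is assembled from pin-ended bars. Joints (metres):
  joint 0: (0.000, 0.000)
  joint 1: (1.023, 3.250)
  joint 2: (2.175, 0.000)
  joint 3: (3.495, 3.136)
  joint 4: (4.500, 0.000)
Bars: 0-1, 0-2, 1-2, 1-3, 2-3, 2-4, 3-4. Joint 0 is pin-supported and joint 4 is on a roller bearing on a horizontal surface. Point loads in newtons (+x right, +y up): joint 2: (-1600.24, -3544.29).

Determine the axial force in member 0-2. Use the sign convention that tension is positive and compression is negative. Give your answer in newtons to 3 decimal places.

-1023.829

N=5 nodes, M=7 members, R=3 reactions → 2N=10, M+R=10
member 0 (0-1): L=3.4072, (cx,cy)=(0.3002,0.9539)
member 1 (0-2): L=2.1750, (cx,cy)=(1.0000,0.0000)
member 2 (1-2): L=3.4481, (cx,cy)=(0.3341,-0.9425)
member 3 (1-3): L=2.4746, (cx,cy)=(0.9989,-0.0461)
member 4 (2-3): L=3.4025, (cx,cy)=(0.3880,0.9217)
member 5 (2-4): L=2.3250, (cx,cy)=(1.0000,0.0000)
member 6 (3-4): L=3.2931, (cx,cy)=(0.3052,-0.9523)
solve A·x = −loads:
  F[0-1] = -1919.7925 N (compression)
  F[0-2] = -1023.8294 N (compression)
  F[1-2] = +2003.8113 N (tension)
  F[1-3] = -1247.1962 N (compression)
  F[2-3] = +1796.3056 N (tension)
  F[2-4] = +548.9920 N (tension)
  F[3-4] = -1798.8922 N (compression)
  Rx@0 = +1600.2400 N
  Ry@0 = +1831.2165 N
  Ry@4 = +1713.0735 N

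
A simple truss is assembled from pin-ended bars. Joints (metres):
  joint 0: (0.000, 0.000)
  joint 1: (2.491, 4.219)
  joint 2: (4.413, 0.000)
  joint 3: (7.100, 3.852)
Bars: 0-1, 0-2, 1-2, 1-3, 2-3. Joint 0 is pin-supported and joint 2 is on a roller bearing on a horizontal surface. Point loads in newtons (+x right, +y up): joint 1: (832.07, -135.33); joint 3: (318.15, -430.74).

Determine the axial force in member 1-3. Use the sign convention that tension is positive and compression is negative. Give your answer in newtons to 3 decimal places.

N=4 nodes, M=5 members, R=3 reactions → 2N=8, M+R=8
member 0 (0-1): L=4.8995, (cx,cy)=(0.5084,0.8611)
member 1 (0-2): L=4.4130, (cx,cy)=(1.0000,0.0000)
member 2 (1-2): L=4.6362, (cx,cy)=(0.4146,-0.9100)
member 3 (1-3): L=4.6236, (cx,cy)=(0.9968,-0.0794)
member 4 (2-3): L=4.6966, (cx,cy)=(0.5721,0.8202)
solve A·x = −loads:
  F[0-1] = +1482.4209 N (tension)
  F[0-2] = +396.5278 N (tension)
  F[1-2] = -1602.7390 N (compression)
  F[1-3] = +587.9193 N (tension)
  F[2-3] = -468.2847 N (compression)
  Rx@0 = -1150.2200 N
  Ry@0 = -1276.5265 N
  Ry@2 = +1842.5965 N

587.919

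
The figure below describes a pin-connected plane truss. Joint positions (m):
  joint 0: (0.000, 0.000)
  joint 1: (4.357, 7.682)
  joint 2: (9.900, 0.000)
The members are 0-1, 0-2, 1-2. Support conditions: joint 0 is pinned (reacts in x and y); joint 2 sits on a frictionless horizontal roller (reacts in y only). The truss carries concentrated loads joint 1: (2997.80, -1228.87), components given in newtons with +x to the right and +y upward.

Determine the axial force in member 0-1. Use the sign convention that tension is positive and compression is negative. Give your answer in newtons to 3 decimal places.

N=3 nodes, M=3 members, R=3 reactions → 2N=6, M+R=6
member 0 (0-1): L=8.8316, (cx,cy)=(0.4933,0.8698)
member 1 (0-2): L=9.9000, (cx,cy)=(1.0000,0.0000)
member 2 (1-2): L=9.4730, (cx,cy)=(0.5851,-0.8109)
solve A·x = −loads:
  F[0-1] = +1883.2651 N (tension)
  F[0-2] = +2068.7026 N (tension)
  F[1-2] = -3535.4224 N (compression)
  Rx@0 = -2997.8000 N
  Ry@0 = -1638.1286 N
  Ry@2 = +2866.9986 N

1883.265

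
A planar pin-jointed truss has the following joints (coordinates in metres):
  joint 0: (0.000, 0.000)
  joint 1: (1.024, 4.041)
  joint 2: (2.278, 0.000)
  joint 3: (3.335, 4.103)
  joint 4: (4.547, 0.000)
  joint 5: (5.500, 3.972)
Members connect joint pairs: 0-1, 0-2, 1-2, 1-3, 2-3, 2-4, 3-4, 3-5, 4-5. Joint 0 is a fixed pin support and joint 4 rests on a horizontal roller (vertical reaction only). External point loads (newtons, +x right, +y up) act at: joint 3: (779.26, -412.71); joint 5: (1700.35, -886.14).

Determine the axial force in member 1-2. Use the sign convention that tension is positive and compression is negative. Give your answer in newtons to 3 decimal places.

N=6 nodes, M=9 members, R=3 reactions → 2N=12, M+R=12
member 0 (0-1): L=4.1687, (cx,cy)=(0.2456,0.9694)
member 1 (0-2): L=2.2780, (cx,cy)=(1.0000,0.0000)
member 2 (1-2): L=4.2311, (cx,cy)=(0.2964,-0.9551)
member 3 (1-3): L=2.3118, (cx,cy)=(0.9996,0.0268)
member 4 (2-3): L=4.2370, (cx,cy)=(0.2495,0.9684)
member 5 (2-4): L=2.2690, (cx,cy)=(1.0000,0.0000)
member 6 (3-4): L=4.2783, (cx,cy)=(0.2833,-0.9590)
member 7 (3-5): L=2.1690, (cx,cy)=(0.9982,-0.0604)
member 8 (4-5): L=4.0847, (cx,cy)=(0.2333,0.9724)
solve A·x = −loads:
  F[0-1] = +2335.7788 N (tension)
  F[0-2] = +1905.8522 N (tension)
  F[1-2] = -2335.1702 N (compression)
  F[1-3] = +1266.3038 N (tension)
  F[2-3] = +2303.0715 N (tension)
  F[2-4] = +639.2119 N (tension)
  F[3-4] = -2910.2393 N (compression)
  F[3-5] = +1889.0354 N (tension)
  F[4-5] = -793.9577 N (compression)
  Rx@0 = -2479.6100 N
  Ry@0 = -2264.2140 N
  Ry@4 = +3563.0640 N

-2335.170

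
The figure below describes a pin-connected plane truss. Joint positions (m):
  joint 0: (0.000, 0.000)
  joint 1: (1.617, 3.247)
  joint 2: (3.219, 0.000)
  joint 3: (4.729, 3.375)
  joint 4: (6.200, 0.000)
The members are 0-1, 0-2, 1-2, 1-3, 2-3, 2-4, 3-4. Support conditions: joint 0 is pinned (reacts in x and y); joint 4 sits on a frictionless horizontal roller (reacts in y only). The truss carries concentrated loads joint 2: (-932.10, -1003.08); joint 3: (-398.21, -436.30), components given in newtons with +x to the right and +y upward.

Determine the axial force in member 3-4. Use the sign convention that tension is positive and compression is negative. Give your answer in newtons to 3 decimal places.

N=5 nodes, M=7 members, R=3 reactions → 2N=10, M+R=10
member 0 (0-1): L=3.6274, (cx,cy)=(0.4458,0.8951)
member 1 (0-2): L=3.2190, (cx,cy)=(1.0000,0.0000)
member 2 (1-2): L=3.6207, (cx,cy)=(0.4425,-0.8968)
member 3 (1-3): L=3.1146, (cx,cy)=(0.9992,0.0411)
member 4 (2-3): L=3.6974, (cx,cy)=(0.4084,0.9128)
member 5 (2-4): L=2.9810, (cx,cy)=(1.0000,0.0000)
member 6 (3-4): L=3.6816, (cx,cy)=(0.3996,-0.9167)
solve A·x = −loads:
  F[0-1] = -896.5838 N (compression)
  F[0-2] = -930.6313 N (compression)
  F[1-2] = +859.1707 N (tension)
  F[1-3] = -780.4840 N (compression)
  F[2-3] = +254.8019 N (tension)
  F[2-4] = +277.5546 N (tension)
  F[3-4] = -694.6674 N (compression)
  Rx@0 = +1330.3100 N
  Ry@0 = +802.5706 N
  Ry@4 = +636.8094 N

-694.667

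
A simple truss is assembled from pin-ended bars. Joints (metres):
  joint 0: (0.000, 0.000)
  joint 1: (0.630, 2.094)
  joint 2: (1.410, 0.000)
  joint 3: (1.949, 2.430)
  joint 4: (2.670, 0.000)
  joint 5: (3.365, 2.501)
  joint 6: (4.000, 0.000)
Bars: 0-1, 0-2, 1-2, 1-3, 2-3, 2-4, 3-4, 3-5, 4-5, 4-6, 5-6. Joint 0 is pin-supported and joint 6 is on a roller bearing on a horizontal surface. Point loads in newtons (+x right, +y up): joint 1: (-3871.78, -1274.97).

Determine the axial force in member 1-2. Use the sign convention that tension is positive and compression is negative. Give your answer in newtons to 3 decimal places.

2509.403

N=7 nodes, M=11 members, R=3 reactions → 2N=14, M+R=14
member 0 (0-1): L=2.1867, (cx,cy)=(0.2881,0.9576)
member 1 (0-2): L=1.4100, (cx,cy)=(1.0000,0.0000)
member 2 (1-2): L=2.2346, (cx,cy)=(0.3491,-0.9371)
member 3 (1-3): L=1.3611, (cx,cy)=(0.9691,0.2469)
member 4 (2-3): L=2.4891, (cx,cy)=(0.2165,0.9763)
member 5 (2-4): L=1.2600, (cx,cy)=(1.0000,0.0000)
member 6 (3-4): L=2.5347, (cx,cy)=(0.2845,-0.9587)
member 7 (3-5): L=1.4178, (cx,cy)=(0.9987,0.0501)
member 8 (4-5): L=2.5958, (cx,cy)=(0.2677,0.9635)
member 9 (4-6): L=1.3300, (cx,cy)=(1.0000,0.0000)
member 10 (5-6): L=2.5804, (cx,cy)=(0.2461,-0.9692)
solve A·x = −loads:
  F[0-1] = -3238.3468 N (compression)
  F[0-2] = -2938.8026 N (compression)
  F[1-2] = +2509.4028 N (tension)
  F[1-3] = +2128.7429 N (tension)
  F[2-3] = -2408.7135 N (compression)
  F[2-4] = -1541.2624 N (compression)
  F[3-4] = +1956.2602 N (tension)
  F[3-5] = +986.0394 N (tension)
  F[4-5] = -1946.5149 N (compression)
  F[4-6] = -463.6361 N (compression)
  F[5-6] = +1884.0081 N (tension)
  Rx@0 = +3871.7800 N
  Ry@0 = +3101.0391 N
  Ry@6 = -1826.0691 N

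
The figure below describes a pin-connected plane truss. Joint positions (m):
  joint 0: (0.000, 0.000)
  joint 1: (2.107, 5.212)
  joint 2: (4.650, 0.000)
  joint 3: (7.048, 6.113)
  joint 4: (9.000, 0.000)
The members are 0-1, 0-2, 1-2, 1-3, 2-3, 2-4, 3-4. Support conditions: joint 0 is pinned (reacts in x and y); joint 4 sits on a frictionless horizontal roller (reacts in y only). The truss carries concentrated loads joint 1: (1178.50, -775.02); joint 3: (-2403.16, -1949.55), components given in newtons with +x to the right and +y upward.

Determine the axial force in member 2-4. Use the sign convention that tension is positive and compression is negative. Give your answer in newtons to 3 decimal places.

242.158

N=5 nodes, M=7 members, R=3 reactions → 2N=10, M+R=10
member 0 (0-1): L=5.6218, (cx,cy)=(0.3748,0.9271)
member 1 (0-2): L=4.6500, (cx,cy)=(1.0000,0.0000)
member 2 (1-2): L=5.7993, (cx,cy)=(0.4385,-0.8987)
member 3 (1-3): L=5.0225, (cx,cy)=(0.9838,0.1794)
member 4 (2-3): L=6.5665, (cx,cy)=(0.3652,0.9309)
member 5 (2-4): L=4.3500, (cx,cy)=(1.0000,0.0000)
member 6 (3-4): L=6.4171, (cx,cy)=(0.3042,-0.9526)
solve A·x = −loads:
  F[0-1] = -2120.7999 N (compression)
  F[0-2] = -429.8002 N (compression)
  F[1-2] = +849.4467 N (tension)
  F[1-3] = -2384.5269 N (compression)
  F[2-3] = -820.0613 N (compression)
  F[2-4] = +242.1584 N (tension)
  F[3-4] = -796.0825 N (compression)
  Rx@0 = +1224.6600 N
  Ry@0 = +1966.2122 N
  Ry@4 = +758.3578 N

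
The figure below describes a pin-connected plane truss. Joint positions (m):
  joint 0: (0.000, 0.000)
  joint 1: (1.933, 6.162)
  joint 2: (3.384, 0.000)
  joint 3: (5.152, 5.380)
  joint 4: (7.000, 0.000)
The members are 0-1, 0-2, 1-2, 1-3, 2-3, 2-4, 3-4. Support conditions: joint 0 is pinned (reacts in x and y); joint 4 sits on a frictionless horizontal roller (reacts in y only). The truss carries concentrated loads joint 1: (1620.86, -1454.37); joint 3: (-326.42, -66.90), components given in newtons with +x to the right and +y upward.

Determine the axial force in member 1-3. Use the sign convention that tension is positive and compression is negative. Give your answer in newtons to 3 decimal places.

N=5 nodes, M=7 members, R=3 reactions → 2N=10, M+R=10
member 0 (0-1): L=6.4581, (cx,cy)=(0.2993,0.9542)
member 1 (0-2): L=3.3840, (cx,cy)=(1.0000,0.0000)
member 2 (1-2): L=6.3305, (cx,cy)=(0.2292,-0.9734)
member 3 (1-3): L=3.3126, (cx,cy)=(0.9717,-0.2361)
member 4 (2-3): L=5.6631, (cx,cy)=(0.3122,0.9500)
member 5 (2-4): L=3.6160, (cx,cy)=(1.0000,0.0000)
member 6 (3-4): L=5.6885, (cx,cy)=(0.3249,-0.9458)
solve A·x = −loads:
  F[0-1] = +110.5954 N (tension)
  F[0-2] = +1261.3371 N (tension)
  F[1-2] = -1279.4837 N (compression)
  F[1-3] = -1332.1414 N (compression)
  F[2-3] = +1310.9464 N (tension)
  F[2-4] = +558.7950 N (tension)
  F[3-4] = -1720.0913 N (compression)
  Rx@0 = -1294.4400 N
  Ry@0 = -105.5251 N
  Ry@4 = +1626.7951 N

-1332.141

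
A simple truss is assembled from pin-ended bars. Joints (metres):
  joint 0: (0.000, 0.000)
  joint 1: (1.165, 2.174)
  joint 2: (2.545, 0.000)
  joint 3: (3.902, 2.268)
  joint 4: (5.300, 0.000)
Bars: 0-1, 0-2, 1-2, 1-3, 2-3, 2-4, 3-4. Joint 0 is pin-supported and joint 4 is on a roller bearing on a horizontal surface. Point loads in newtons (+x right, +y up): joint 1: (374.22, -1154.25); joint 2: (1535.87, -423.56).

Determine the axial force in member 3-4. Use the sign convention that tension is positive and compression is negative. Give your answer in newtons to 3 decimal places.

-717.288

N=5 nodes, M=7 members, R=3 reactions → 2N=10, M+R=10
member 0 (0-1): L=2.4665, (cx,cy)=(0.4723,0.8814)
member 1 (0-2): L=2.5450, (cx,cy)=(1.0000,0.0000)
member 2 (1-2): L=2.5750, (cx,cy)=(0.5359,-0.8443)
member 3 (1-3): L=2.7386, (cx,cy)=(0.9994,0.0343)
member 4 (2-3): L=2.6430, (cx,cy)=(0.5134,0.8581)
member 5 (2-4): L=2.7550, (cx,cy)=(1.0000,0.0000)
member 6 (3-4): L=2.6642, (cx,cy)=(0.5247,-0.8513)
solve A·x = −loads:
  F[0-1] = -1097.3243 N (compression)
  F[0-2] = +2428.3935 N (tension)
  F[1-2] = -252.3545 N (compression)
  F[1-3] = -757.7281 N (compression)
  F[2-3] = +741.8660 N (tension)
  F[2-4] = +376.3793 N (tension)
  F[3-4] = -717.2879 N (compression)
  Rx@0 = -1910.0900 N
  Ry@0 = +967.2033 N
  Ry@4 = +610.6067 N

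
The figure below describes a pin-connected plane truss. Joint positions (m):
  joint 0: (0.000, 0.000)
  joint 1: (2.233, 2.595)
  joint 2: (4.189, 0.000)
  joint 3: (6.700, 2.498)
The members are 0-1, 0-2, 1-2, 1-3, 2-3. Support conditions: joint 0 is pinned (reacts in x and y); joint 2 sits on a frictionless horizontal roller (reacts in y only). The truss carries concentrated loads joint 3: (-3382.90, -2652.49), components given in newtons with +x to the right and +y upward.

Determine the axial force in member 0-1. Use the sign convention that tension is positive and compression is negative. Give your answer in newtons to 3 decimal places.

-563.761

N=4 nodes, M=5 members, R=3 reactions → 2N=8, M+R=8
member 0 (0-1): L=3.4235, (cx,cy)=(0.6523,0.7580)
member 1 (0-2): L=4.1890, (cx,cy)=(1.0000,0.0000)
member 2 (1-2): L=3.2496, (cx,cy)=(0.6019,-0.7986)
member 3 (1-3): L=4.4681, (cx,cy)=(0.9998,-0.0217)
member 4 (2-3): L=3.5419, (cx,cy)=(0.7089,0.7053)
solve A·x = −loads:
  F[0-1] = -563.7607 N (compression)
  F[0-2] = -3015.1829 N (compression)
  F[1-2] = +554.1964 N (tension)
  F[1-3] = -701.4635 N (compression)
  F[2-3] = -3782.5534 N (compression)
  Rx@0 = +3382.9000 N
  Ry@0 = +427.3292 N
  Ry@2 = +2225.1608 N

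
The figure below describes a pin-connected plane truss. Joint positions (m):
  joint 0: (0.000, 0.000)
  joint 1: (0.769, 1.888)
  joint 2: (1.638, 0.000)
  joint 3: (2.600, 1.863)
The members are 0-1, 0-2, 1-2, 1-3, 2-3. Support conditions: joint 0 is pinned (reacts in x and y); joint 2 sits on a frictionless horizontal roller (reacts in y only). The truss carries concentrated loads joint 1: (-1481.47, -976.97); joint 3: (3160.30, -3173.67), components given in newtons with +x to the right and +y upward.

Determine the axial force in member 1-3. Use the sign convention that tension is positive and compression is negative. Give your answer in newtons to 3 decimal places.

4765.938

N=4 nodes, M=5 members, R=3 reactions → 2N=8, M+R=8
member 0 (0-1): L=2.0386, (cx,cy)=(0.3772,0.9261)
member 1 (0-2): L=1.6380, (cx,cy)=(1.0000,0.0000)
member 2 (1-2): L=2.0784, (cx,cy)=(0.4181,-0.9084)
member 3 (1-3): L=1.8312, (cx,cy)=(0.9999,-0.0137)
member 4 (2-3): L=2.0967, (cx,cy)=(0.4588,0.8885)
solve A·x = −loads:
  F[0-1] = +3490.2687 N (tension)
  F[0-2] = +362.2344 N (tension)
  F[1-2] = -4705.5044 N (compression)
  F[1-3] = +4765.9381 N (tension)
  F[2-3] = -3498.5799 N (compression)
  Rx@0 = -1678.8300 N
  Ry@0 = -3232.4219 N
  Ry@2 = +7383.0619 N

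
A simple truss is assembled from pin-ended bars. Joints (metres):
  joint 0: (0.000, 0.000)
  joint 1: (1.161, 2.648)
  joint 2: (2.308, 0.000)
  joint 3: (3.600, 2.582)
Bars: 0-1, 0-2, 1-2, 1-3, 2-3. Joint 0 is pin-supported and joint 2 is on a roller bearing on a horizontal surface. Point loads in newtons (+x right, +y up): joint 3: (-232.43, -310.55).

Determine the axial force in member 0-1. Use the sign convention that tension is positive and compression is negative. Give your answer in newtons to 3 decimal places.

-94.100

N=4 nodes, M=5 members, R=3 reactions → 2N=8, M+R=8
member 0 (0-1): L=2.8913, (cx,cy)=(0.4015,0.9158)
member 1 (0-2): L=2.3080, (cx,cy)=(1.0000,0.0000)
member 2 (1-2): L=2.8857, (cx,cy)=(0.3975,-0.9176)
member 3 (1-3): L=2.4399, (cx,cy)=(0.9996,-0.0271)
member 4 (2-3): L=2.8872, (cx,cy)=(0.4475,0.8943)
solve A·x = −loads:
  F[0-1] = -94.0996 N (compression)
  F[0-2] = -194.6448 N (compression)
  F[1-2] = +96.1589 N (tension)
  F[1-3] = -76.0334 N (compression)
  F[2-3] = -349.5591 N (compression)
  Rx@0 = +232.4300 N
  Ry@0 = +86.1801 N
  Ry@2 = +224.3699 N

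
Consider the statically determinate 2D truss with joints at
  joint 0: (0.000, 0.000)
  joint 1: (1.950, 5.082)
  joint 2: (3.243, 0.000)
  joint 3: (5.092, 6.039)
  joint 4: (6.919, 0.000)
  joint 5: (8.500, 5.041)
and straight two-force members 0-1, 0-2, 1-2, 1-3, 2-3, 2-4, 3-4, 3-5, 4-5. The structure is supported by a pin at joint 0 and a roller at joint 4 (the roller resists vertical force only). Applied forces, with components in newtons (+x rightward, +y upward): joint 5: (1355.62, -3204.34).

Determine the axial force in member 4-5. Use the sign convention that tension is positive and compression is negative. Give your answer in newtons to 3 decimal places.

N=6 nodes, M=9 members, R=3 reactions → 2N=12, M+R=12
member 0 (0-1): L=5.4433, (cx,cy)=(0.3582,0.9336)
member 1 (0-2): L=3.2430, (cx,cy)=(1.0000,0.0000)
member 2 (1-2): L=5.2439, (cx,cy)=(0.2466,-0.9691)
member 3 (1-3): L=3.2845, (cx,cy)=(0.9566,0.2914)
member 4 (2-3): L=6.3157, (cx,cy)=(0.2928,0.9562)
member 5 (2-4): L=3.6760, (cx,cy)=(1.0000,0.0000)
member 6 (3-4): L=6.3093, (cx,cy)=(0.2896,-0.9572)
member 7 (3-5): L=3.5511, (cx,cy)=(0.9597,-0.2810)
member 8 (4-5): L=5.2831, (cx,cy)=(0.2993,0.9542)
solve A·x = −loads:
  F[0-1] = +1842.1275 N (tension)
  F[0-2] = +695.6956 N (tension)
  F[1-2] = -1454.5342 N (compression)
  F[1-3] = +1064.7707 N (tension)
  F[2-3] = +1474.2169 N (tension)
  F[2-4] = -94.5455 N (compression)
  F[3-4] = -2458.3160 N (compression)
  F[3-5] = +2252.8209 N (tension)
  F[4-5] = -2694.7020 N (compression)
  Rx@0 = -1355.6200 N
  Ry@0 = -1719.8644 N
  Ry@4 = +4924.2044 N

-2694.702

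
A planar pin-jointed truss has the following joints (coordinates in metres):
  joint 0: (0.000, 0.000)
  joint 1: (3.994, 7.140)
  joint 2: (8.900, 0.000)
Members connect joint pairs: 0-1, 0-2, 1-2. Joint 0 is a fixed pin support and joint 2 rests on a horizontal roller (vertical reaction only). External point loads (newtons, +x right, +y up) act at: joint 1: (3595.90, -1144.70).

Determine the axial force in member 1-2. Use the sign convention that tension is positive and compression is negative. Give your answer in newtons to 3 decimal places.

N=3 nodes, M=3 members, R=3 reactions → 2N=6, M+R=6
member 0 (0-1): L=8.1812, (cx,cy)=(0.4882,0.8727)
member 1 (0-2): L=8.9000, (cx,cy)=(1.0000,0.0000)
member 2 (1-2): L=8.6631, (cx,cy)=(0.5663,-0.8242)
solve A·x = −loads:
  F[0-1] = +2582.4567 N (tension)
  F[0-2] = +2335.1604 N (tension)
  F[1-2] = -4123.4430 N (compression)
  Rx@0 = -3595.9000 N
  Ry@0 = -2253.8009 N
  Ry@2 = +3398.5009 N

-4123.443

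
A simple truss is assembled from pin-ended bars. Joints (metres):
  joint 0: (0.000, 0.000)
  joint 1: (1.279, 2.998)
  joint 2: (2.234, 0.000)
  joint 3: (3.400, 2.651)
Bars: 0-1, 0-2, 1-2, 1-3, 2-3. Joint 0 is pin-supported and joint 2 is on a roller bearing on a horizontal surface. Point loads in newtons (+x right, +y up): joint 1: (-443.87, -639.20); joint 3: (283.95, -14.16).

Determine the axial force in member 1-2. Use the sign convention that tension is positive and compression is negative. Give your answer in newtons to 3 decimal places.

-166.782

N=4 nodes, M=5 members, R=3 reactions → 2N=8, M+R=8
member 0 (0-1): L=3.2594, (cx,cy)=(0.3924,0.9198)
member 1 (0-2): L=2.2340, (cx,cy)=(1.0000,0.0000)
member 2 (1-2): L=3.1464, (cx,cy)=(0.3035,-0.9528)
member 3 (1-3): L=2.1492, (cx,cy)=(0.9869,-0.1615)
member 4 (2-3): L=2.8961, (cx,cy)=(0.4026,0.9154)
solve A·x = −loads:
  F[0-1] = -570.3156 N (compression)
  F[0-2] = +63.8722 N (tension)
  F[1-2] = -166.7817 N (compression)
  F[1-3] = +274.2979 N (tension)
  F[2-3] = +32.9123 N (tension)
  Rx@0 = +159.9200 N
  Ry@0 = +524.5731 N
  Ry@2 = +128.7869 N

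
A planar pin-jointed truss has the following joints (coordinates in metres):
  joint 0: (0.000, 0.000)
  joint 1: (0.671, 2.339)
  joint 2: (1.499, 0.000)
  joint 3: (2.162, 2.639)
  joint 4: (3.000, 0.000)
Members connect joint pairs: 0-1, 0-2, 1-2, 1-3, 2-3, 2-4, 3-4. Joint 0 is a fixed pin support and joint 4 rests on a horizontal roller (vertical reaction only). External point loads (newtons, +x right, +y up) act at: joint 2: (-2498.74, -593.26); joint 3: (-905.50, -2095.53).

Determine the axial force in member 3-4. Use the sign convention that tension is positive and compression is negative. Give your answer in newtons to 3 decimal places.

-1059.775

N=5 nodes, M=7 members, R=3 reactions → 2N=10, M+R=10
member 0 (0-1): L=2.4333, (cx,cy)=(0.2758,0.9612)
member 1 (0-2): L=1.4990, (cx,cy)=(1.0000,0.0000)
member 2 (1-2): L=2.4812, (cx,cy)=(0.3337,-0.9427)
member 3 (1-3): L=1.5209, (cx,cy)=(0.9804,0.1973)
member 4 (2-3): L=2.7210, (cx,cy)=(0.2437,0.9699)
member 5 (2-4): L=1.5010, (cx,cy)=(1.0000,0.0000)
member 6 (3-4): L=2.7689, (cx,cy)=(0.3027,-0.9531)
solve A·x = −loads:
  F[0-1] = -1746.4285 N (compression)
  F[0-2] = -2922.6584 N (compression)
  F[1-2] = +1566.4351 N (tension)
  F[1-3] = -1024.4371 N (compression)
  F[2-3] = -910.8348 N (compression)
  F[2-4] = +320.7431 N (tension)
  F[3-4] = -1059.7750 N (compression)
  Rx@0 = +3404.2400 N
  Ry@0 = +1678.7173 N
  Ry@4 = +1010.0727 N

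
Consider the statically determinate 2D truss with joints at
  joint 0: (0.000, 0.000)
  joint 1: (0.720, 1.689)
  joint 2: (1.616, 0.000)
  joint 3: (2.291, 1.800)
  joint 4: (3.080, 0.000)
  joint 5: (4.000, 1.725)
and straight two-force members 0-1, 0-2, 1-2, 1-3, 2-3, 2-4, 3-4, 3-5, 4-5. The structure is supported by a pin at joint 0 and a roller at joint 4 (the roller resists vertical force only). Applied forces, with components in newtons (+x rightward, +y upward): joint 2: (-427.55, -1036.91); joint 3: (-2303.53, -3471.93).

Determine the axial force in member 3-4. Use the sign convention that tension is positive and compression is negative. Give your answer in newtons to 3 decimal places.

-1943.877

N=6 nodes, M=9 members, R=3 reactions → 2N=12, M+R=12
member 0 (0-1): L=1.8361, (cx,cy)=(0.3921,0.9199)
member 1 (0-2): L=1.6160, (cx,cy)=(1.0000,0.0000)
member 2 (1-2): L=1.9119, (cx,cy)=(0.4686,-0.8834)
member 3 (1-3): L=1.5749, (cx,cy)=(0.9975,0.0705)
member 4 (2-3): L=1.9224, (cx,cy)=(0.3511,0.9363)
member 5 (2-4): L=1.4640, (cx,cy)=(1.0000,0.0000)
member 6 (3-4): L=1.9653, (cx,cy)=(0.4015,-0.9159)
member 7 (3-5): L=1.7106, (cx,cy)=(0.9990,-0.0438)
member 8 (4-5): L=1.9550, (cx,cy)=(0.4706,0.8824)
solve A·x = −loads:
  F[0-1] = -2966.0575 N (compression)
  F[0-2] = -1567.9590 N (compression)
  F[1-2] = +2887.3904 N (tension)
  F[1-3] = -2522.5190 N (compression)
  F[2-3] = -1616.7295 N (compression)
  F[2-4] = +780.3876 N (tension)
  F[3-4] = -1943.8771 N (compression)
  F[3-5] = -0.0000 N (compression)
  F[4-5] = +0.0000 N (tension)
  Rx@0 = +2731.0800 N
  Ry@0 = +2728.4880 N
  Ry@4 = +1780.3520 N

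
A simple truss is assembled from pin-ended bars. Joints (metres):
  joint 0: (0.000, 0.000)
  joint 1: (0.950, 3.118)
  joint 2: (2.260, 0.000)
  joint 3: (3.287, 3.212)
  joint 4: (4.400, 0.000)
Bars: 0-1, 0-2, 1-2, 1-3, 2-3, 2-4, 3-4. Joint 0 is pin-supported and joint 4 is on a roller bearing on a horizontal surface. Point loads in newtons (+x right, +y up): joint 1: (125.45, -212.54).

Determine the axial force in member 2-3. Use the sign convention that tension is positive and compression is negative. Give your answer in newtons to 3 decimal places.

N=5 nodes, M=7 members, R=3 reactions → 2N=10, M+R=10
member 0 (0-1): L=3.2595, (cx,cy)=(0.2915,0.9566)
member 1 (0-2): L=2.2600, (cx,cy)=(1.0000,0.0000)
member 2 (1-2): L=3.3820, (cx,cy)=(0.3873,-0.9219)
member 3 (1-3): L=2.3389, (cx,cy)=(0.9992,0.0402)
member 4 (2-3): L=3.3722, (cx,cy)=(0.3045,0.9525)
member 5 (2-4): L=2.1400, (cx,cy)=(1.0000,0.0000)
member 6 (3-4): L=3.3994, (cx,cy)=(0.3274,-0.9449)
solve A·x = −loads:
  F[0-1] = -81.2811 N (compression)
  F[0-2] = +149.1397 N (tension)
  F[1-2] = -150.1698 N (compression)
  F[1-3] = -91.0461 N (compression)
  F[2-3] = +145.3516 N (tension)
  F[2-4] = +46.7057 N (tension)
  F[3-4] = -142.6505 N (compression)
  Rx@0 = -125.4500 N
  Ry@0 = +77.7523 N
  Ry@4 = +134.7877 N

145.352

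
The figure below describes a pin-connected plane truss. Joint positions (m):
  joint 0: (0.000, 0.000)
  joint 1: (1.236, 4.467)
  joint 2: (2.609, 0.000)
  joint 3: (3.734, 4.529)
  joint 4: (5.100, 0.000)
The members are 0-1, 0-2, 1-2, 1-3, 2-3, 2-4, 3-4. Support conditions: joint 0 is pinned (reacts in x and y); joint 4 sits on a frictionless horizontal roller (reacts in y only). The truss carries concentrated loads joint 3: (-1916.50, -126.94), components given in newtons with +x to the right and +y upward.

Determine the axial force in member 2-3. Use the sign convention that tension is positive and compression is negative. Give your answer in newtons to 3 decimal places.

N=5 nodes, M=7 members, R=3 reactions → 2N=10, M+R=10
member 0 (0-1): L=4.6348, (cx,cy)=(0.2667,0.9638)
member 1 (0-2): L=2.6090, (cx,cy)=(1.0000,0.0000)
member 2 (1-2): L=4.6732, (cx,cy)=(0.2938,-0.9559)
member 3 (1-3): L=2.4988, (cx,cy)=(0.9997,0.0248)
member 4 (2-3): L=4.6666, (cx,cy)=(0.2411,0.9705)
member 5 (2-4): L=2.4910, (cx,cy)=(1.0000,0.0000)
member 6 (3-4): L=4.7305, (cx,cy)=(0.2888,-0.9574)
solve A·x = −loads:
  F[0-1] = -1801.1535 N (compression)
  F[0-2] = -1436.1763 N (compression)
  F[1-2] = +1789.9492 N (tension)
  F[1-3] = -1006.5209 N (compression)
  F[2-3] = -1762.9479 N (compression)
  F[2-4] = -485.2896 N (compression)
  F[3-4] = +1680.5790 N (tension)
  Rx@0 = +1916.5000 N
  Ry@0 = +1735.9272 N
  Ry@4 = -1608.9872 N

-1762.948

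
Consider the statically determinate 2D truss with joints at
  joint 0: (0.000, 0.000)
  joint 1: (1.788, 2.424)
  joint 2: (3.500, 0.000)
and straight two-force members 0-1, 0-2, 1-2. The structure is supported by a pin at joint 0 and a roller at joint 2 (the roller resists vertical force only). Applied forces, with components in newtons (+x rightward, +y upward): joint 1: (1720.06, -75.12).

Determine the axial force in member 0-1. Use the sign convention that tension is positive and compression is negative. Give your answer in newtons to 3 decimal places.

1434.622

N=3 nodes, M=3 members, R=3 reactions → 2N=6, M+R=6
member 0 (0-1): L=3.0121, (cx,cy)=(0.5936,0.8048)
member 1 (0-2): L=3.5000, (cx,cy)=(1.0000,0.0000)
member 2 (1-2): L=2.9676, (cx,cy)=(0.5769,-0.8168)
solve A·x = −loads:
  F[0-1] = +1434.6224 N (tension)
  F[0-2] = +868.4586 N (tension)
  F[1-2] = -1505.4019 N (compression)
  Rx@0 = -1720.0600 N
  Ry@0 = -1154.5200 N
  Ry@2 = +1229.6400 N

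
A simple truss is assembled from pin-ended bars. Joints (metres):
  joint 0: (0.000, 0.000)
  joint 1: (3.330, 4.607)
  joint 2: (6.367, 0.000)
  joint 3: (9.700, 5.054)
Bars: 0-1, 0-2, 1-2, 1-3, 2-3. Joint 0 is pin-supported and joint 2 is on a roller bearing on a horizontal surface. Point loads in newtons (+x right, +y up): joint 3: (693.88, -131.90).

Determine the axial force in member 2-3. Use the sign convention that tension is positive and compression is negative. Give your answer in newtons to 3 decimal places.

-226.823

N=4 nodes, M=5 members, R=3 reactions → 2N=8, M+R=8
member 0 (0-1): L=5.6845, (cx,cy)=(0.5858,0.8105)
member 1 (0-2): L=6.3670, (cx,cy)=(1.0000,0.0000)
member 2 (1-2): L=5.5180, (cx,cy)=(0.5504,-0.8349)
member 3 (1-3): L=6.3857, (cx,cy)=(0.9975,0.0700)
member 4 (2-3): L=6.0541, (cx,cy)=(0.5505,0.8348)
solve A·x = −loads:
  F[0-1] = +764.8023 N (tension)
  F[0-2] = +245.8548 N (tension)
  F[1-2] = -673.5823 N (compression)
  F[1-3] = +820.7683 N (tension)
  F[2-3] = -226.8232 N (compression)
  Rx@0 = -693.8800 N
  Ry@0 = -619.8354 N
  Ry@2 = +751.7354 N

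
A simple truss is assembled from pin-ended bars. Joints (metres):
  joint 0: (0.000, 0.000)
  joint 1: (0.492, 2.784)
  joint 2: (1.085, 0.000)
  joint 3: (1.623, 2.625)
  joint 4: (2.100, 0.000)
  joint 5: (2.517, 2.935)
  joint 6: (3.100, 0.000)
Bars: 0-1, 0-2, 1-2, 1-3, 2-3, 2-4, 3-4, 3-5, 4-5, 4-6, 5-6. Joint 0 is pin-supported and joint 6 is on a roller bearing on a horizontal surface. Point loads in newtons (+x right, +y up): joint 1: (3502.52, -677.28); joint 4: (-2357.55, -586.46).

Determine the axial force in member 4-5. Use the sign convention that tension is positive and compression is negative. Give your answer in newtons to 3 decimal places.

4145.081

N=7 nodes, M=11 members, R=3 reactions → 2N=14, M+R=14
member 0 (0-1): L=2.8271, (cx,cy)=(0.1740,0.9847)
member 1 (0-2): L=1.0850, (cx,cy)=(1.0000,0.0000)
member 2 (1-2): L=2.8465, (cx,cy)=(0.2083,-0.9781)
member 3 (1-3): L=1.1421, (cx,cy)=(0.9903,-0.1392)
member 4 (2-3): L=2.6796, (cx,cy)=(0.2008,0.9796)
member 5 (2-4): L=1.0150, (cx,cy)=(1.0000,0.0000)
member 6 (3-4): L=2.6680, (cx,cy)=(0.1788,-0.9839)
member 7 (3-5): L=0.9462, (cx,cy)=(0.9448,0.3276)
member 8 (4-5): L=2.9645, (cx,cy)=(0.1407,0.9901)
member 9 (4-6): L=1.0000, (cx,cy)=(1.0000,0.0000)
member 10 (5-6): L=2.9923, (cx,cy)=(0.1948,-0.9808)
solve A·x = −loads:
  F[0-1] = +2423.4998 N (tension)
  F[0-2] = +723.2145 N (tension)
  F[1-2] = -2772.7388 N (compression)
  F[1-3] = -2527.7362 N (compression)
  F[2-3] = +2768.2729 N (tension)
  F[2-4] = -410.2390 N (compression)
  F[3-4] = -3575.0084 N (compression)
  F[3-5] = -1384.5617 N (compression)
  F[4-5] = +4145.0814 N (tension)
  F[4-6] = +725.0770 N (tension)
  F[5-6] = -3721.5761 N (compression)
  Rx@0 = -1144.9700 N
  Ry@0 = -2386.5192 N
  Ry@6 = +3650.2592 N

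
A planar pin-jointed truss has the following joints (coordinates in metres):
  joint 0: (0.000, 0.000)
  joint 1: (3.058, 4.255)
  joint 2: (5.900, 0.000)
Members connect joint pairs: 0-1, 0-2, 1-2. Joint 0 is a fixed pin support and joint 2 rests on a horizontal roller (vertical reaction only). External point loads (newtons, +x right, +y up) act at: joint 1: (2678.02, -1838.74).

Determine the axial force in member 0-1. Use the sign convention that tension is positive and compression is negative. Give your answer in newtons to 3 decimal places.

1287.669

N=3 nodes, M=3 members, R=3 reactions → 2N=6, M+R=6
member 0 (0-1): L=5.2399, (cx,cy)=(0.5836,0.8120)
member 1 (0-2): L=5.9000, (cx,cy)=(1.0000,0.0000)
member 2 (1-2): L=5.1168, (cx,cy)=(0.5554,-0.8316)
solve A·x = −loads:
  F[0-1] = +1287.6693 N (tension)
  F[0-2] = +1926.5354 N (tension)
  F[1-2] = -3468.6001 N (compression)
  Rx@0 = -2678.0200 N
  Ry@0 = -1045.6400 N
  Ry@2 = +2884.3800 N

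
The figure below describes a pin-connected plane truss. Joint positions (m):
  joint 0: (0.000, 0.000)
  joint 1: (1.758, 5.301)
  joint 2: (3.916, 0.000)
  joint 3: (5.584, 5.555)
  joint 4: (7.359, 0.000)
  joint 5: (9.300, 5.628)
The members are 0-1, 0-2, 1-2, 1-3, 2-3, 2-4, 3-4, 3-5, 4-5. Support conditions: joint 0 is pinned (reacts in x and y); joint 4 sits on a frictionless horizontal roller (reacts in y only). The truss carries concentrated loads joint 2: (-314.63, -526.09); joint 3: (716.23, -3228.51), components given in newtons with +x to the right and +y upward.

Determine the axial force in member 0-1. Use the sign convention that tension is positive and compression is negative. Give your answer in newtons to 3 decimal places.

-510.139

N=6 nodes, M=9 members, R=3 reactions → 2N=12, M+R=12
member 0 (0-1): L=5.5849, (cx,cy)=(0.3148,0.9492)
member 1 (0-2): L=3.9160, (cx,cy)=(1.0000,0.0000)
member 2 (1-2): L=5.7234, (cx,cy)=(0.3770,-0.9262)
member 3 (1-3): L=3.8344, (cx,cy)=(0.9978,0.0662)
member 4 (2-3): L=5.8000, (cx,cy)=(0.2876,0.9578)
member 5 (2-4): L=3.4430, (cx,cy)=(1.0000,0.0000)
member 6 (3-4): L=5.8317, (cx,cy)=(0.3044,-0.9526)
member 7 (3-5): L=3.7167, (cx,cy)=(0.9998,0.0196)
member 8 (4-5): L=5.9533, (cx,cy)=(0.3260,0.9454)
solve A·x = −loads:
  F[0-1] = -510.1391 N (compression)
  F[0-2] = +562.1801 N (tension)
  F[1-2] = +497.8272 N (tension)
  F[1-3] = -349.0511 N (compression)
  F[2-3] = +67.8727 N (tension)
  F[2-4] = +1044.9952 N (tension)
  F[3-4] = -3433.2913 N (compression)
  F[3-5] = +0.0000 N (tension)
  F[4-5] = -0.0000 N (compression)
  Rx@0 = -401.6000 N
  Ry@0 = +484.2065 N
  Ry@4 = +3270.3935 N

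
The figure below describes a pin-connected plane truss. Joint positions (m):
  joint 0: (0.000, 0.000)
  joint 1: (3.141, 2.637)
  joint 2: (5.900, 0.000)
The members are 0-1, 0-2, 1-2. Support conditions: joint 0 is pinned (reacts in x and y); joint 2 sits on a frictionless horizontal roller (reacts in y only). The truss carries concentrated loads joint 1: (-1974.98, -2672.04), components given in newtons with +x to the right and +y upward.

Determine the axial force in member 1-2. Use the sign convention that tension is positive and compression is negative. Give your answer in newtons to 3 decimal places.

-781.260

N=3 nodes, M=3 members, R=3 reactions → 2N=6, M+R=6
member 0 (0-1): L=4.1012, (cx,cy)=(0.7659,0.6430)
member 1 (0-2): L=5.9000, (cx,cy)=(1.0000,0.0000)
member 2 (1-2): L=3.8165, (cx,cy)=(0.7229,-0.6909)
solve A·x = −loads:
  F[0-1] = -3316.1427 N (compression)
  F[0-2] = +564.7800 N (tension)
  F[1-2] = -781.2598 N (compression)
  Rx@0 = +1974.9800 N
  Ry@0 = +2132.2340 N
  Ry@2 = +539.8060 N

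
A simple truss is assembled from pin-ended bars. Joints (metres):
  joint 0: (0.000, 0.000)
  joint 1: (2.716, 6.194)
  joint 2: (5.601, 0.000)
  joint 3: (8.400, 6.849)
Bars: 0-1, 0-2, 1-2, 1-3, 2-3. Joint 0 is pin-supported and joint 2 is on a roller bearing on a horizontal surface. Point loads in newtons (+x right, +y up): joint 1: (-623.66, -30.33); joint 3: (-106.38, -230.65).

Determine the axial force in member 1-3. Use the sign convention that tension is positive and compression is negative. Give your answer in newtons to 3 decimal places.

N=4 nodes, M=5 members, R=3 reactions → 2N=8, M+R=8
member 0 (0-1): L=6.7633, (cx,cy)=(0.4016,0.9158)
member 1 (0-2): L=5.6010, (cx,cy)=(1.0000,0.0000)
member 2 (1-2): L=6.8329, (cx,cy)=(0.4222,-0.9065)
member 3 (1-3): L=5.7216, (cx,cy)=(0.9934,0.1145)
member 4 (2-3): L=7.3989, (cx,cy)=(0.3783,0.9257)
solve A·x = −loads:
  F[0-1] = -786.3210 N (compression)
  F[0-2] = -414.2701 N (compression)
  F[1-2] = +759.3398 N (tension)
  F[1-3] = -12.8028 N (compression)
  F[2-3] = -247.5842 N (compression)
  Rx@0 = +730.0400 N
  Ry@0 = +720.1320 N
  Ry@2 = -459.1520 N

-12.803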